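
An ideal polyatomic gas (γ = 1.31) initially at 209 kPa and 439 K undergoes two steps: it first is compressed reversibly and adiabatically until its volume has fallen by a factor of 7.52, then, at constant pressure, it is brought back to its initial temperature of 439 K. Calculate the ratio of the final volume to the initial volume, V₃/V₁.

V₃/V₁ ≈ 0.0711

Adiabatic step: V₂/V₁ = 0.133; T₂ = T₁·7.52^(0.31) = 820.5 K.
Isobaric step: V₃/V₂ = T₃/T₂ = 439/820.5.
V₃/V₁ = (V₂/V₁)(V₃/V₂) = 0.133 × (439/820.5) = 0.07115.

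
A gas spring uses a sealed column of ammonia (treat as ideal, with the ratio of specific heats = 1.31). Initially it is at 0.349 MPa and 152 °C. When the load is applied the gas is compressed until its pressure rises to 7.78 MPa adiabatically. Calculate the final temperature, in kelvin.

T₂ ≈ 886 K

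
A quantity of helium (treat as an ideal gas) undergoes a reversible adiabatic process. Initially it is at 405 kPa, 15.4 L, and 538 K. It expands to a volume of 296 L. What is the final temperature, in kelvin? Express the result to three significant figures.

T₂ ≈ 75.0 K

For a reversible adiabat TV^(γ−1) is constant, so T₂ = T₁ (V₁/V₂)^(γ−1).
γ = 5/3 for a monatomic ideal gas.
T₂ = 538 × (15.4/296)^(2/3) = 74.98 K.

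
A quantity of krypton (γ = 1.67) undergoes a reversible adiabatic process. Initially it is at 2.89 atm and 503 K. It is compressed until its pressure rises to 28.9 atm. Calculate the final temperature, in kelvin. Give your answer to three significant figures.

T₂ ≈ 1270 K

Along an adiabat T P^((1−γ)/γ) is constant, so T₂ = T₁ (P₂/P₁)^((γ−1)/γ).
T₂ = 503 × (28.9/2.89)^(0.401) = 1267 K.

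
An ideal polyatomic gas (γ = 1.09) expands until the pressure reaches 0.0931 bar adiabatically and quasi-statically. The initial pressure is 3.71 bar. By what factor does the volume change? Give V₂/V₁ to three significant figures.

V₂/V₁ ≈ 29.4

From PV^γ = const, V₂/V₁ = (P₁/P₂)^(1/γ).
V₂/V₁ = (3.71/0.0931)^(0.917) = 29.4.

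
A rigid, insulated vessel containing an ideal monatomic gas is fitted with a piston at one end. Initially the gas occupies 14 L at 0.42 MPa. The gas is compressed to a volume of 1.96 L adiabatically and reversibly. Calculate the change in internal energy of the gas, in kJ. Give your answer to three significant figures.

γ = 5/3 for a monatomic ideal gas.
P₂ = P₁(V₁/V₂)^γ = 0.42×(14/1.96)^(5/3) = 11.13 MPa.
For a reversible adiabat, W_by_gas = (P₁V₁ − P₂V₂)/(γ−1).
W_by = (420000×0.014 − 1.113×10^7×0.00196) / (2/3) = -23890 J.
Q = 0 ⇒ ΔU = −W_by = 23890 J.

ΔU ≈ 23.9 kJ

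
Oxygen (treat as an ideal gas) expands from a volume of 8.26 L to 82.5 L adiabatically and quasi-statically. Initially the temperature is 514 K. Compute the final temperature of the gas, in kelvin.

Adiabatic: T₁V₁^(γ−1) = T₂V₂^(γ−1) ⇒ T₂ = T₁ (V₁/V₂)^(γ−1).
For a diatomic ideal gas γ = 7/5, so γ−1 = 2/5.
T₂ = 514 × (8.26/82.5)^(2/5) = 204.7 K.

T₂ ≈ 205 K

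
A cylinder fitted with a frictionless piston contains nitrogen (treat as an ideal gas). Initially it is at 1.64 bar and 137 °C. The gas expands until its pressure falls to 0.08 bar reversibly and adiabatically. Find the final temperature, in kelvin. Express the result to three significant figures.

Along an adiabat T P^((1−γ)/γ) is constant, so T₂ = T₁ (P₂/P₁)^((γ−1)/γ).
For a diatomic ideal gas γ = 7/5, so (γ−1)/γ = 2/7.
T₁ = 137 °C = 410.1 K.
T₂ = 410.1 × (0.08/1.64)^(2/7) = 173 K.

T₂ ≈ 173 K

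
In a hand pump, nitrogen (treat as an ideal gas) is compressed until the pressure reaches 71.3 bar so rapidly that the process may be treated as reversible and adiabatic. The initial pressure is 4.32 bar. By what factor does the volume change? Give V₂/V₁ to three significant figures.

V₂/V₁ ≈ 0.135

From PV^γ = const, V₂/V₁ = (P₁/P₂)^(1/γ).
For a diatomic ideal gas γ = 7/5.
V₂/V₁ = (4.32/71.3)^(5/7) = 0.135.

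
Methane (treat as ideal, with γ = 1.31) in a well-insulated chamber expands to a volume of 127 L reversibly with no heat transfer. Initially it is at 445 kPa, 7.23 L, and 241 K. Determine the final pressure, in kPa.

Adiabatic: P₁V₁^γ = P₂V₂^γ ⇒ P₂ = P₁ (V₁/V₂)^γ.
P₂ = 445 × (7.23/127)^(1.31) = 10.42 kPa.

P₂ ≈ 10.4 kPa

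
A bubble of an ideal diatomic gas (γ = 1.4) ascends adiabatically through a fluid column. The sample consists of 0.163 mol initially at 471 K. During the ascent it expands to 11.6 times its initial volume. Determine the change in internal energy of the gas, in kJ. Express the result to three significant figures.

ΔU ≈ -0.997 kJ

Adiabatic: T₁V₁^(γ−1) = T₂V₂^(γ−1) ⇒ T₂ = T₁ (V₁/V₂)^(γ−1).
T₂ = 471 × (1/11.6)^(0.4) = 176.7 K.
Q = 0, so ΔU = W_on_gas = nCᵥΔT with Cᵥ = R/(γ−1) = 20.79 J/(mol·K).
ΔU = 0.163 × 20.79 × (176.7 − 471) = -997.1 J.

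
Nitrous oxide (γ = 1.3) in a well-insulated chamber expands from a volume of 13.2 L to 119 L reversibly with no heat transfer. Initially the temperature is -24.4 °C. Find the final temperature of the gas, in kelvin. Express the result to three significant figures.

Adiabatic: T₁V₁^(γ−1) = T₂V₂^(γ−1) ⇒ T₂ = T₁ (V₁/V₂)^(γ−1).
T₁ = -24.4 °C = 248.7 K.
T₂ = 248.7 × (13.2/119)^(0.3) = 128.6 K.

T₂ ≈ 129 K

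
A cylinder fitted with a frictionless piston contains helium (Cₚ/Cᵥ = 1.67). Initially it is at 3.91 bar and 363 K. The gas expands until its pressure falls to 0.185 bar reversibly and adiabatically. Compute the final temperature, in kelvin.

Adiabatic: T₂/T₁ = (P₂/P₁)^((γ−1)/γ).
T₂ = 363 × (0.185/3.91)^(0.401) = 106.7 K.

T₂ ≈ 107 K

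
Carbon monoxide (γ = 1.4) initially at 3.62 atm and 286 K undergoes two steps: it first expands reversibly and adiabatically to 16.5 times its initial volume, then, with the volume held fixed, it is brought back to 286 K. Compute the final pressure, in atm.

P₃ ≈ 0.219 atm

Adiabatic step (PV^γ = const): P₂ = 3.62×(1/16.5)^(1.4) = 0.07149 atm; T₂ = 286×(1/16.5)^(0.4) = 93.19 K.
Isochoric: P₃ = P₂(T₃/T₂) = 0.07149 × (286/93.19) = 0.2194 atm.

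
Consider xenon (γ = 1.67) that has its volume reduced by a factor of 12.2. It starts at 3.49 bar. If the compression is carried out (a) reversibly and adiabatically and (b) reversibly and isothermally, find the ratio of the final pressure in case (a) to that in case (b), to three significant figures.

P_adiabatic / P_isothermal ≈ 5.34

Isothermal: P_b = P₁(V₁/V₂) = 3.49×12.2.
Adiabatic: P_a = P₁(V₁/V₂)^γ = 3.49×12.2^(1.67).
P_a/P_b = (V₁/V₂)^(γ−1) = 12.2^(0.67) = 5.344.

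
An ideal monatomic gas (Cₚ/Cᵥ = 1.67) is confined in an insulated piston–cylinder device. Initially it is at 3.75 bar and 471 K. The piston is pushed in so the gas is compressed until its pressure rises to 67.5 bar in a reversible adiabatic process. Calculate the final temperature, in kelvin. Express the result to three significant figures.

T₂ ≈ 1500 K

Adiabatic: T₂/T₁ = (P₂/P₁)^((γ−1)/γ).
T₂ = 471 × (67.5/3.75)^(0.401) = 1502 K.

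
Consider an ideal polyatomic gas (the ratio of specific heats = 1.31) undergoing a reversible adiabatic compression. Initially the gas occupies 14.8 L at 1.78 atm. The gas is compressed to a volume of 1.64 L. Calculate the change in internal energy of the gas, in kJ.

ΔU ≈ 8.42 kJ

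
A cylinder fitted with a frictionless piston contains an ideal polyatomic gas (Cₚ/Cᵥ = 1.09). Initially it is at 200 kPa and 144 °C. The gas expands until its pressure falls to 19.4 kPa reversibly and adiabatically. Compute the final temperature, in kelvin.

T₂ ≈ 344 K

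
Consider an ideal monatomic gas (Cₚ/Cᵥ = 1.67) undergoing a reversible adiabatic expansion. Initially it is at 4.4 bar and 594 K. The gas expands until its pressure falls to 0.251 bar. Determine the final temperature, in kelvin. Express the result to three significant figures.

Adiabatic: T₂/T₁ = (P₂/P₁)^((γ−1)/γ).
T₂ = 594 × (0.251/4.4)^(0.401) = 188.3 K.

T₂ ≈ 188 K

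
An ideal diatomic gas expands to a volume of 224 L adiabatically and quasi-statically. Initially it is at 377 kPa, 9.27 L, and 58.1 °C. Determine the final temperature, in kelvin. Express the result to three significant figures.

T₂ ≈ 92.7 K

For a reversible adiabat TV^(γ−1) is constant, so T₂ = T₁ (V₁/V₂)^(γ−1).
γ = 7/5 for a diatomic ideal gas.
T₁ = 58.1 °C = 331.2 K.
T₂ = 331.2 × (9.27/224)^(2/5) = 92.66 K.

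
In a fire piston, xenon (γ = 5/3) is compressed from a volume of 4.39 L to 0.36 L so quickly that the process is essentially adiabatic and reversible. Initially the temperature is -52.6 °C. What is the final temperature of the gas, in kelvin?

Adiabatic: T₁V₁^(γ−1) = T₂V₂^(γ−1) ⇒ T₂ = T₁ (V₁/V₂)^(γ−1).
T₁ = -52.6 °C = 220.5 K.
T₂ = 220.5 × (4.39/0.36)^(2/3) = 1168 K.

T₂ ≈ 1170 K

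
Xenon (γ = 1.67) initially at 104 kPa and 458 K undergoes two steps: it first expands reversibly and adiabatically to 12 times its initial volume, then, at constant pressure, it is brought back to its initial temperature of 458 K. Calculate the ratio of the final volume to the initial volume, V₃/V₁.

Adiabatic step: V₂/V₁ = 12; T₂ = T₁·(1/12)^(0.67) = 86.66 K.
Isobaric step: V₃/V₂ = T₃/T₂ = 458/86.66.
V₃/V₁ = (V₂/V₁)(V₃/V₂) = 12 × (458/86.66) = 63.42.

V₃/V₁ ≈ 63.4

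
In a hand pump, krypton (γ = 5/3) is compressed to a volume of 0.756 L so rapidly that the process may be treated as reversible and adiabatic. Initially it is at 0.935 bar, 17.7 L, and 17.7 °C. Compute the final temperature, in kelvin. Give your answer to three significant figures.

T₂ ≈ 2380 K

For a reversible adiabat TV^(γ−1) is constant, so T₂ = T₁ (V₁/V₂)^(γ−1).
T₁ = 17.7 °C = 290.8 K.
T₂ = 290.8 × (17.7/0.756)^(2/3) = 2380 K.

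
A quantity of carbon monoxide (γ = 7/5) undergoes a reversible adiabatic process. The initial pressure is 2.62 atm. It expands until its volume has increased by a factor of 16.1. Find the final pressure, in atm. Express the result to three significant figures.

P₂ ≈ 0.0535 atm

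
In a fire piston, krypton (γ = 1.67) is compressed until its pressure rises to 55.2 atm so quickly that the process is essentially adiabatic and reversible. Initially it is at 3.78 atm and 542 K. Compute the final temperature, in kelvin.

T₂ ≈ 1590 K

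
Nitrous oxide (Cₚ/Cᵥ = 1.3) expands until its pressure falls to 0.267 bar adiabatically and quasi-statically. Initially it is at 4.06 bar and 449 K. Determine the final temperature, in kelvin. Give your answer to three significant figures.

T₂ ≈ 240 K

Along an adiabat T P^((1−γ)/γ) is constant, so T₂ = T₁ (P₂/P₁)^((γ−1)/γ).
T₂ = 449 × (0.267/4.06)^(0.231) = 239.6 K.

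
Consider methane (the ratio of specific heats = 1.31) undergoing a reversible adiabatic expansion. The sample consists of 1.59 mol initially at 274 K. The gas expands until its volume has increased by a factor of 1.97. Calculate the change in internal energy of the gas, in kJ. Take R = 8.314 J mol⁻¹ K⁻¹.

ΔU ≈ -2.21 kJ

Adiabatic: T₁V₁^(γ−1) = T₂V₂^(γ−1) ⇒ T₂ = T₁ (V₁/V₂)^(γ−1).
T₂ = 274 × (1/1.97)^(0.31) = 222.1 K.
Q = 0, so ΔU = W_on_gas = nCᵥΔT with Cᵥ = R/(γ−1) = 26.82 J/(mol·K).
ΔU = 1.59 × 26.82 × (222.1 − 274) = -2215 J.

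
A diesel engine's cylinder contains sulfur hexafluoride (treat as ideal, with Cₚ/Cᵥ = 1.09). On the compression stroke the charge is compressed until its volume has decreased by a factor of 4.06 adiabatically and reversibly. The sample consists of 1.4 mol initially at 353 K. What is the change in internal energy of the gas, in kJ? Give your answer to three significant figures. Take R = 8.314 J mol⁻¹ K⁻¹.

Adiabatic: T₁V₁^(γ−1) = T₂V₂^(γ−1) ⇒ T₂ = T₁ (V₁/V₂)^(γ−1).
T₂ = 353 × 4.06^(0.09) = 400.4 K.
Q = 0, so ΔU = W_on_gas = nCᵥΔT with Cᵥ = R/(γ−1) = 92.38 J/(mol·K).
ΔU = 1.4 × 92.38 × (400.4 − 353) = 6136 J.

ΔU ≈ 6.14 kJ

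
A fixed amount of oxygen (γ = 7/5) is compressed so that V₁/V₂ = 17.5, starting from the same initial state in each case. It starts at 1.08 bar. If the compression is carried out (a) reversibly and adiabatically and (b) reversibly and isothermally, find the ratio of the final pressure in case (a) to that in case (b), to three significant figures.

Isothermal: P_b = P₁(V₁/V₂) = 1.08×17.5.
Adiabatic: P_a = P₁(V₁/V₂)^γ = 1.08×17.5^(7/5).
P_a/P_b = (V₁/V₂)^(γ−1) = 17.5^(2/5) = 3.142.

P_adiabatic / P_isothermal ≈ 3.14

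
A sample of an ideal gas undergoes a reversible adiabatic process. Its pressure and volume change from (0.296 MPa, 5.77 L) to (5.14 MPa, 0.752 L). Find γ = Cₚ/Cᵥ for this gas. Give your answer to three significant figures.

PV^γ = const ⇒ γ = ln(P₂/P₁) / ln(V₁/V₂).
γ = ln(5.14/0.296) / ln(5.77/0.752) = 1.401.

γ ≈ 1.40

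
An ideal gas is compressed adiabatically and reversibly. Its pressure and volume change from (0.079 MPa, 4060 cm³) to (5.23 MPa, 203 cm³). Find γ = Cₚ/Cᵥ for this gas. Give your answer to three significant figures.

PV^γ = const ⇒ γ = ln(P₂/P₁) / ln(V₁/V₂).
γ = ln(5.23/0.079) / ln(4060/203) = 1.4.

γ ≈ 1.40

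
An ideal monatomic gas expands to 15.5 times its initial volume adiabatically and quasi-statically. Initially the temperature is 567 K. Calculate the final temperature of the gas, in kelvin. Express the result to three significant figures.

For a reversible adiabat TV^(γ−1) is constant, so T₂ = T₁ (V₁/V₂)^(γ−1).
For a monatomic ideal gas γ = 5/3, so γ−1 = 2/3.
T₂ = 567 × (1/15.5)^(2/3) = 91.21 K.

T₂ ≈ 91.2 K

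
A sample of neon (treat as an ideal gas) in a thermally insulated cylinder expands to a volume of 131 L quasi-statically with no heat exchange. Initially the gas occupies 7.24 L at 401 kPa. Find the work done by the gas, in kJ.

W ≈ 3.72 kJ

γ = 5/3 for a monatomic ideal gas.
P₂ = P₁(V₁/V₂)^γ = 401×(7.24/131)^(5/3) = 3.216 kPa.
For a reversible adiabat, W_by_gas = (P₁V₁ − P₂V₂)/(γ−1).
W_by = (401000×0.00724 − 3216×0.131) / (2/3) = 3723 J.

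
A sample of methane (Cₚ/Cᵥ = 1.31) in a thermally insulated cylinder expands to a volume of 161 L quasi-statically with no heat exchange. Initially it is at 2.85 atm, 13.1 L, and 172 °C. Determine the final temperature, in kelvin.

For a reversible adiabat TV^(γ−1) is constant, so T₂ = T₁ (V₁/V₂)^(γ−1).
T₁ = 172 °C = 445.1 K.
T₂ = 445.1 × (13.1/161)^(0.31) = 204.5 K.

T₂ ≈ 205 K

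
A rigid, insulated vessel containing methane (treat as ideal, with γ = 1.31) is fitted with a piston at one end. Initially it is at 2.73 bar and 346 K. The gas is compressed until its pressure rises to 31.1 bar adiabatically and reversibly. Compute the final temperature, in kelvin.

Along an adiabat T P^((1−γ)/γ) is constant, so T₂ = T₁ (P₂/P₁)^((γ−1)/γ).
T₂ = 346 × (31.1/2.73)^(0.237) = 615.3 K.

T₂ ≈ 615 K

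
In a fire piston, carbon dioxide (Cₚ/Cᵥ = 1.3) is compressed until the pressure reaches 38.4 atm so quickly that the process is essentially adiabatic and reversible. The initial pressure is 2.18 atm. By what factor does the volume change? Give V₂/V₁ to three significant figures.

V₂/V₁ ≈ 0.110

From PV^γ = const, V₂/V₁ = (P₁/P₂)^(1/γ).
V₂/V₁ = (2.18/38.4)^(0.769) = 0.1101.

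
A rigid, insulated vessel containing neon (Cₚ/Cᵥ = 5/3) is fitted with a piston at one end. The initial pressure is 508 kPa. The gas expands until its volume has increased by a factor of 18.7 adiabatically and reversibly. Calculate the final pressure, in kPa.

P₂ ≈ 3.86 kPa

Since PV^γ is constant along a reversible adiabat, P₂ = P₁ (V₁/V₂)^γ.
P₂ = 508 × (1/18.7)^(5/3) = 3.856 kPa.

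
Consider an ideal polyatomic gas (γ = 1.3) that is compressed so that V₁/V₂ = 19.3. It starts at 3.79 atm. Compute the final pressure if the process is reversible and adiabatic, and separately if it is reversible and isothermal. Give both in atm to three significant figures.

Isothermal: P₂ = P₁(V₁/V₂) = 3.79×19.3 = 73.15 atm.
Adiabatic: P₂ = P₁(V₁/V₂)^γ = 3.79×19.3^(1.3) = 177.8 atm.

adiabatic: 178 atm; isothermal: 73.1 atm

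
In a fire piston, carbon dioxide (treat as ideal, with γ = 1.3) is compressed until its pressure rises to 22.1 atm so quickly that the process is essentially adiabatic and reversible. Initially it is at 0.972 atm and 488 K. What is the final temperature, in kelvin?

Along an adiabat T P^((1−γ)/γ) is constant, so T₂ = T₁ (P₂/P₁)^((γ−1)/γ).
T₂ = 488 × (22.1/0.972)^(0.231) = 1003 K.

T₂ ≈ 1000 K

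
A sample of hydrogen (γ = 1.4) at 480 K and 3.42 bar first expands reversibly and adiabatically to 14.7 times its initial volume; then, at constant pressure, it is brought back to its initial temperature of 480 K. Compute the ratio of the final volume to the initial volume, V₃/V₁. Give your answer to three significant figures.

V₃/V₁ ≈ 43.1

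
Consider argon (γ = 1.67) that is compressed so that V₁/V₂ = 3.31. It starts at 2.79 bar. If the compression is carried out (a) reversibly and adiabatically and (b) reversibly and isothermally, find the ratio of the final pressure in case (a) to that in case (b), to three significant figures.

Isothermal: P_b = P₁(V₁/V₂) = 2.79×3.31.
Adiabatic: P_a = P₁(V₁/V₂)^γ = 2.79×3.31^(1.67).
P_a/P_b = (V₁/V₂)^(γ−1) = 3.31^(0.67) = 2.23.

P_adiabatic / P_isothermal ≈ 2.23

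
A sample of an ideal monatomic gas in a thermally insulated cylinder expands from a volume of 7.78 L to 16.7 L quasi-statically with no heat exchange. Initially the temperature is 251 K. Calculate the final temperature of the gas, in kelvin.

T₂ ≈ 151 K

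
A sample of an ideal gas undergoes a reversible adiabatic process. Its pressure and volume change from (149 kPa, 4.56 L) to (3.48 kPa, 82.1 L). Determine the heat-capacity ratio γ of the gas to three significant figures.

γ ≈ 1.30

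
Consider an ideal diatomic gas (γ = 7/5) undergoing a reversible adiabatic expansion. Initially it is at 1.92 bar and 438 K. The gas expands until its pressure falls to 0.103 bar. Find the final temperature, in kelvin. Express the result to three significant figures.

Along an adiabat T P^((1−γ)/γ) is constant, so T₂ = T₁ (P₂/P₁)^((γ−1)/γ).
T₂ = 438 × (0.103/1.92)^(2/7) = 189.9 K.

T₂ ≈ 190 K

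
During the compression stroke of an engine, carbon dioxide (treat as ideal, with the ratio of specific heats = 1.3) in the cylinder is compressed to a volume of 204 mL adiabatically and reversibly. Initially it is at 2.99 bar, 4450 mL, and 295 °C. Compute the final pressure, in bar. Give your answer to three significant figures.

Since PV^γ is constant along a reversible adiabat, P₂ = P₁ (V₁/V₂)^γ.
P₂ = 2.99 × (4450/204)^(1.3) = 164.4 bar.

P₂ ≈ 164 bar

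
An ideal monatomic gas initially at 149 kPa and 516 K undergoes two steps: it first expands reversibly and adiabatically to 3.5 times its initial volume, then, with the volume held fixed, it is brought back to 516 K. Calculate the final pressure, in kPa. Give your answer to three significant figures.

For a monatomic ideal gas γ = 5/3.
Adiabatic step (PV^γ = const): P₂ = 149×(1/3.5)^(5/3) = 18.47 kPa; T₂ = 516×(1/3.5)^(2/3) = 223.8 K.
Isochoric: P₃ = P₂(T₃/T₂) = 18.47 × (516/223.8) = 42.57 kPa.

P₃ ≈ 42.6 kPa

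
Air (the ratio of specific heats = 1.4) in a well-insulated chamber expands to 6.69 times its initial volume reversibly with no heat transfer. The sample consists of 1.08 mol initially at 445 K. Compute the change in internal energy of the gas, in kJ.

ΔU ≈ -5.32 kJ

Adiabatic: T₁V₁^(γ−1) = T₂V₂^(γ−1) ⇒ T₂ = T₁ (V₁/V₂)^(γ−1).
T₂ = 445 × (1/6.69)^(0.4) = 208.1 K.
Q = 0, so ΔU = W_on_gas = nCᵥΔT with Cᵥ = R/(γ−1) = 20.79 J/(mol·K).
ΔU = 1.08 × 20.79 × (208.1 − 445) = -5319 J.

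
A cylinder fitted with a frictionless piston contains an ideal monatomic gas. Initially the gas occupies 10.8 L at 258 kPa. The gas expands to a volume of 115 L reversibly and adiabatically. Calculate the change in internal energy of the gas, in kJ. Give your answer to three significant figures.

ΔU ≈ -3.32 kJ

γ = 5/3 for a monatomic ideal gas.
P₂ = P₁(V₁/V₂)^γ = 258×(10.8/115)^(5/3) = 5.006 kPa.
For a reversible adiabat, W_by_gas = (P₁V₁ − P₂V₂)/(γ−1).
W_by = (258000×0.0108 − 5006×0.115) / (2/3) = 3316 J.
Q = 0 ⇒ ΔU = −W_by = -3316 J.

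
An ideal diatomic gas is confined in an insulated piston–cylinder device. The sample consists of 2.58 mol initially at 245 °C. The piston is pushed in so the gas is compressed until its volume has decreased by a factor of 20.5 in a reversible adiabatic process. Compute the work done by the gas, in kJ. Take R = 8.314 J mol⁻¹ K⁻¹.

For a reversible adiabat TV^(γ−1) is constant, so T₂ = T₁ (V₁/V₂)^(γ−1).
γ = 7/5 for a diatomic ideal gas, so γ−1 = 2/5.
T₁ = 245 °C = 518.1 K.
T₂ = 518.1 × 20.5^(2/5) = 1734 K.
Q = 0, so ΔU = W_on_gas = nCᵥΔT with Cᵥ = R/(γ−1) = 20.79 J/(mol·K).
ΔU = 2.58 × 20.79 × (1734 − 518.1) = 65220 J.
Work done by the gas = −ΔU = -65220 J.

W ≈ -65.2 kJ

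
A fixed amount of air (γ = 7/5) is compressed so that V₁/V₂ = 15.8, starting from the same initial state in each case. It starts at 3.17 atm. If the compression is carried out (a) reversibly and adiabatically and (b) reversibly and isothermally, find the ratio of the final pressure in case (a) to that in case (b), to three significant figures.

Isothermal: P_b = P₁(V₁/V₂) = 3.17×15.8.
Adiabatic: P_a = P₁(V₁/V₂)^γ = 3.17×15.8^(7/5).
P_a/P_b = (V₁/V₂)^(γ−1) = 15.8^(2/5) = 3.016.

P_adiabatic / P_isothermal ≈ 3.02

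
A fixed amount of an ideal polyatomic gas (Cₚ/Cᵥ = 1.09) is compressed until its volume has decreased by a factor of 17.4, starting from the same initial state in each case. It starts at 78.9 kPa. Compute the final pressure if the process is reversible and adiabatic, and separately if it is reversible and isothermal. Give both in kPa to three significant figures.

Isothermal: P₂ = P₁(V₁/V₂) = 78.9×17.4 = 1373 kPa.
Adiabatic: P₂ = P₁(V₁/V₂)^γ = 78.9×17.4^(1.09) = 1775 kPa.

adiabatic: 1780 kPa; isothermal: 1370 kPa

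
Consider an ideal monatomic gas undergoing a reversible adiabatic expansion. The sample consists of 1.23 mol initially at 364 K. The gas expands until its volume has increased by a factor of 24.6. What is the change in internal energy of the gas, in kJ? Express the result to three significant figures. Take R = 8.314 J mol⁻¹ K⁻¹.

ΔU ≈ -4.92 kJ

For a reversible adiabat TV^(γ−1) is constant, so T₂ = T₁ (V₁/V₂)^(γ−1).
γ = 5/3 for a monatomic ideal gas, so γ−1 = 2/3.
T₂ = 364 × (1/24.6)^(2/3) = 43.03 K.
Q = 0, so ΔU = W_on_gas = nCᵥΔT with Cᵥ = R/(γ−1) = 12.47 J/(mol·K).
ΔU = 1.23 × 12.47 × (43.03 − 364) = -4923 J.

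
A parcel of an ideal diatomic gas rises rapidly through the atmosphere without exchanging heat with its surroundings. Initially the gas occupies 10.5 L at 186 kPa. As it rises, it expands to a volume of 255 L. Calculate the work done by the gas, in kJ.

W ≈ 3.52 kJ

γ = 7/5 for a diatomic ideal gas.
P₂ = P₁(V₁/V₂)^γ = 186×(10.5/255)^(7/5) = 2.138 kPa.
For a reversible adiabat, W_by_gas = (P₁V₁ − P₂V₂)/(γ−1).
W_by = (186000×0.0105 − 2138×0.255) / (2/5) = 3519 J.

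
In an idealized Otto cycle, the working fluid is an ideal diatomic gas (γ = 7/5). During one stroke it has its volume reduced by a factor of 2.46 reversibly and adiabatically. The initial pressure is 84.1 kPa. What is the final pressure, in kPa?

Adiabatic: P₁V₁^γ = P₂V₂^γ ⇒ P₂ = P₁ (V₁/V₂)^γ.
P₂ = 84.1 × 2.46^(7/5) = 296.6 kPa.

P₂ ≈ 297 kPa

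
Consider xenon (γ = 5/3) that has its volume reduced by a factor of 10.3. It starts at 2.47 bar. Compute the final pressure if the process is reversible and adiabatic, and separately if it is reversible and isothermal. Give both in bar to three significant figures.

Isothermal: P₂ = P₁(V₁/V₂) = 2.47×10.3 = 25.44 bar.
Adiabatic: P₂ = P₁(V₁/V₂)^γ = 2.47×10.3^(5/3) = 120.4 bar.

adiabatic: 120 bar; isothermal: 25.4 bar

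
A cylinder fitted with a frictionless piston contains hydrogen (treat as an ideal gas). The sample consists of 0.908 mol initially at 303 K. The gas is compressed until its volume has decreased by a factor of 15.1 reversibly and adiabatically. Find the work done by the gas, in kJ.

W ≈ -11.2 kJ

Adiabatic: T₁V₁^(γ−1) = T₂V₂^(γ−1) ⇒ T₂ = T₁ (V₁/V₂)^(γ−1).
γ = 7/5 for a diatomic ideal gas, so γ−1 = 2/5.
T₂ = 303 × 15.1^(2/5) = 897.5 K.
Q = 0, so ΔU = W_on_gas = nCᵥΔT with Cᵥ = R/(γ−1) = 20.79 J/(mol·K).
ΔU = 0.908 × 20.79 × (897.5 − 303) = 11220 J.
Work done by the gas = −ΔU = -11220 J.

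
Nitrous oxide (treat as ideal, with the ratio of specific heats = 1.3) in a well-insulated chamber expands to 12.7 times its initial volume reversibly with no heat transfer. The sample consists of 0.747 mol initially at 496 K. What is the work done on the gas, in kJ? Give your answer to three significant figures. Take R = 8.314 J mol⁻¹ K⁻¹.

Adiabatic: T₁V₁^(γ−1) = T₂V₂^(γ−1) ⇒ T₂ = T₁ (V₁/V₂)^(γ−1).
T₂ = 496 × (1/12.7)^(0.3) = 231.4 K.
Q = 0, so ΔU = W_on_gas = nCᵥΔT with Cᵥ = R/(γ−1) = 27.71 J/(mol·K).
ΔU = 0.747 × 27.71 × (231.4 − 496) = -5478 J.

W ≈ -5.48 kJ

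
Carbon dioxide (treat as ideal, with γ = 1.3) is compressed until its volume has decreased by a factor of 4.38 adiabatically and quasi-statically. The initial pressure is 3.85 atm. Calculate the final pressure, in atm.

P₂ ≈ 26.3 atm

Adiabatic: P₁V₁^γ = P₂V₂^γ ⇒ P₂ = P₁ (V₁/V₂)^γ.
P₂ = 3.85 × 4.38^(1.3) = 26.26 atm.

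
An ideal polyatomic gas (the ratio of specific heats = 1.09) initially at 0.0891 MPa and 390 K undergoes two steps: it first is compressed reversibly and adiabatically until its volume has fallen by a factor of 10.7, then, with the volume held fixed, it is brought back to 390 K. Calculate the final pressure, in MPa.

P₃ ≈ 0.953 MPa

Adiabatic step (PV^γ = const): P₂ = 0.0891×10.7^(1.09) = 1.18 MPa; T₂ = 390×10.7^(0.09) = 482.7 K.
Isochoric: P₃ = P₂(T₃/T₂) = 1.18 × (390/482.7) = 0.9534 MPa.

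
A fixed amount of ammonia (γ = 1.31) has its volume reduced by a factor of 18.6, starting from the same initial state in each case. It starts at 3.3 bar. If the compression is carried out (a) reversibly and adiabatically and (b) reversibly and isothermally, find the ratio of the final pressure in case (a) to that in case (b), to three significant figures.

Isothermal: P_b = P₁(V₁/V₂) = 3.3×18.6.
Adiabatic: P_a = P₁(V₁/V₂)^γ = 3.3×18.6^(1.31).
P_a/P_b = (V₁/V₂)^(γ−1) = 18.6^(0.31) = 2.475.

P_adiabatic / P_isothermal ≈ 2.47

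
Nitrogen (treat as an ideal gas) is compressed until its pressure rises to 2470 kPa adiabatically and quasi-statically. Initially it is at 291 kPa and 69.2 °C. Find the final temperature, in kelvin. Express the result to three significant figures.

Along an adiabat T P^((1−γ)/γ) is constant, so T₂ = T₁ (P₂/P₁)^((γ−1)/γ).
For a diatomic ideal gas γ = 7/5, so (γ−1)/γ = 2/7.
T₁ = 69.2 °C = 342.3 K.
T₂ = 342.3 × (2470/291)^(2/7) = 630.7 K.

T₂ ≈ 631 K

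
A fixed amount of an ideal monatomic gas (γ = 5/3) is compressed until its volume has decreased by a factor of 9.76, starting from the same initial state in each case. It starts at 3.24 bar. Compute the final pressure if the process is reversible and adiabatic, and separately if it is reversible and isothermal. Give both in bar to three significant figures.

adiabatic: 144 bar; isothermal: 31.6 bar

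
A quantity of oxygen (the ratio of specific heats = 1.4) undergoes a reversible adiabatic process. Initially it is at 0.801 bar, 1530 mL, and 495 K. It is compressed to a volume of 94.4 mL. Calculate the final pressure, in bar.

Since PV^γ is constant along a reversible adiabat, P₂ = P₁ (V₁/V₂)^γ.
P₂ = 0.801 × (1530/94.4)^(1.4) = 39.56 bar.

P₂ ≈ 39.6 bar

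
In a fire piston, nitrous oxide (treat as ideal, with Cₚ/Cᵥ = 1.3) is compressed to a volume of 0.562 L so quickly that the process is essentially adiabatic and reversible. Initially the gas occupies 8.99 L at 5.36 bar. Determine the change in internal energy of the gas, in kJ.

ΔU ≈ 20.8 kJ

P₂ = P₁(V₁/V₂)^γ = 5.36×(8.99/0.562)^(1.3) = 197 bar.
For a reversible adiabat, W_by_gas = (P₁V₁ − P₂V₂)/(γ−1).
W_by = (536000×0.00899 − 1.97×10^7×0.000562) / (0.3) = -20840 J.
Q = 0 ⇒ ΔU = −W_by = 20840 J.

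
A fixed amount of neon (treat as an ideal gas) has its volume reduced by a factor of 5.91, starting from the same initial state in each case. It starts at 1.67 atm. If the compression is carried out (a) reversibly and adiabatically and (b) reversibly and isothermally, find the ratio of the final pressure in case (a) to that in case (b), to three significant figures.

For a monatomic ideal gas γ = 5/3.
Isothermal: P_b = P₁(V₁/V₂) = 1.67×5.91.
Adiabatic: P_a = P₁(V₁/V₂)^γ = 1.67×5.91^(5/3).
P_a/P_b = (V₁/V₂)^(γ−1) = 5.91^(2/3) = 3.269.

P_adiabatic / P_isothermal ≈ 3.27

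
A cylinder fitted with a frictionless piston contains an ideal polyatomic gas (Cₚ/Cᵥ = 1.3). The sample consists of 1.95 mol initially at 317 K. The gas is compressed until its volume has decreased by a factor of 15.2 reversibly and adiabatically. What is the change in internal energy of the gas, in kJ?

ΔU ≈ 21.6 kJ

For a reversible adiabat TV^(γ−1) is constant, so T₂ = T₁ (V₁/V₂)^(γ−1).
T₂ = 317 × 15.2^(0.3) = 717.2 K.
Q = 0, so ΔU = W_on_gas = nCᵥΔT with Cᵥ = R/(γ−1) = 27.71 J/(mol·K).
ΔU = 1.95 × 27.71 × (717.2 − 317) = 21620 J.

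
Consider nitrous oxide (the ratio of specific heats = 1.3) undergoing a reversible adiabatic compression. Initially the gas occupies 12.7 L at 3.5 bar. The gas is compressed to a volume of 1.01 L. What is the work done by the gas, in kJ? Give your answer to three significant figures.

W ≈ -16.8 kJ

P₂ = P₁(V₁/V₂)^γ = 3.5×(12.7/1.01)^(1.3) = 94.06 bar.
For a reversible adiabat, W_by_gas = (P₁V₁ − P₂V₂)/(γ−1).
W_by = (350000×0.0127 − 9.406×10^6×0.00101) / (0.3) = -16850 J.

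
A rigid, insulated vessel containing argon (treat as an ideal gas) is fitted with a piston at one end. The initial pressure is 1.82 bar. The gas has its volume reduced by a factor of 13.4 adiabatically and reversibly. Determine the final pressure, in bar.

Since PV^γ is constant along a reversible adiabat, P₂ = P₁ (V₁/V₂)^γ.
For a monatomic ideal gas γ = 5/3.
P₂ = 1.82 × 13.4^(5/3) = 137.6 bar.

P₂ ≈ 138 bar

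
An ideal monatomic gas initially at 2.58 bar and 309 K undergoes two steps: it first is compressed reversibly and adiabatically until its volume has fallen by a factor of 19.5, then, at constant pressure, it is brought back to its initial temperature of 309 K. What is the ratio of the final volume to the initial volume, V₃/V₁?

For a monatomic ideal gas γ = 5/3.
Adiabatic step: V₂/V₁ = 0.05128; T₂ = T₁·19.5^(2/3) = 2239 K.
Isobaric step: V₃/V₂ = T₃/T₂ = 309/2239.
V₃/V₁ = (V₂/V₁)(V₃/V₂) = 0.05128 × (309/2239) = 0.007079.

V₃/V₁ ≈ 0.00708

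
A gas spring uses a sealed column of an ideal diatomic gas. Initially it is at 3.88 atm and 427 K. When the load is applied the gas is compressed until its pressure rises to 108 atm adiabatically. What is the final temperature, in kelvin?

T₂ ≈ 1100 K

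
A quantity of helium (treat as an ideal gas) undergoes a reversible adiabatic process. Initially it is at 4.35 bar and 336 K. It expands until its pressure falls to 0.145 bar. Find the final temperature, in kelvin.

Along an adiabat T P^((1−γ)/γ) is constant, so T₂ = T₁ (P₂/P₁)^((γ−1)/γ).
For a monatomic ideal gas γ = 5/3, so (γ−1)/γ = 2/5.
T₂ = 336 × (0.145/4.35)^(2/5) = 86.2 K.

T₂ ≈ 86.2 K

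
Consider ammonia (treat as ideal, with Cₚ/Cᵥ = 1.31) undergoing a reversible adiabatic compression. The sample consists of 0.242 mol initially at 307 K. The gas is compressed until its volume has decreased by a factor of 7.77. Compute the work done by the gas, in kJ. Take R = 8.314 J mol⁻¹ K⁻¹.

Adiabatic: T₁V₁^(γ−1) = T₂V₂^(γ−1) ⇒ T₂ = T₁ (V₁/V₂)^(γ−1).
T₂ = 307 × 7.77^(0.31) = 579.7 K.
Q = 0, so ΔU = W_on_gas = nCᵥΔT with Cᵥ = R/(γ−1) = 26.82 J/(mol·K).
ΔU = 0.242 × 26.82 × (579.7 − 307) = 1770 J.
Work done by the gas = −ΔU = -1770 J.

W ≈ -1.77 kJ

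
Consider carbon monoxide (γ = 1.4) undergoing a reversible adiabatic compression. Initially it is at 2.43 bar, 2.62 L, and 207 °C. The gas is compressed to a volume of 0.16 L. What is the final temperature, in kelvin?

For a reversible adiabat TV^(γ−1) is constant, so T₂ = T₁ (V₁/V₂)^(γ−1).
T₁ = 207 °C = 480.1 K.
T₂ = 480.1 × (2.62/0.16)^(0.4) = 1469 K.

T₂ ≈ 1470 K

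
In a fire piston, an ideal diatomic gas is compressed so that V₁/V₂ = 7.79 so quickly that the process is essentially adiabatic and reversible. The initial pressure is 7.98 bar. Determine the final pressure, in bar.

Since PV^γ is constant along a reversible adiabat, P₂ = P₁ (V₁/V₂)^γ.
For a diatomic ideal gas γ = 7/5.
P₂ = 7.98 × 7.79^(7/5) = 141.3 bar.

P₂ ≈ 141 bar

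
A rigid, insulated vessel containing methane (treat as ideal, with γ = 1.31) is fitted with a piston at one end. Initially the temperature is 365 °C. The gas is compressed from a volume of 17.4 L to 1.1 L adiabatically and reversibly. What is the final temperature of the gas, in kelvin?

T₂ ≈ 1500 K

For a reversible adiabat TV^(γ−1) is constant, so T₂ = T₁ (V₁/V₂)^(γ−1).
T₁ = 365 °C = 638.1 K.
T₂ = 638.1 × (17.4/1.1)^(0.31) = 1502 K.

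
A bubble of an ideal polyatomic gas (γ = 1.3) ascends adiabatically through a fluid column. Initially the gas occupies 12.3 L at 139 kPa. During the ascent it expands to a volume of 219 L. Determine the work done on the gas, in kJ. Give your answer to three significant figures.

P₂ = P₁(V₁/V₂)^γ = 139×(12.3/219)^(1.3) = 3.291 kPa.
For a reversible adiabat, W_by_gas = (P₁V₁ − P₂V₂)/(γ−1).
W_by = (139000×0.0123 − 3291×0.219) / (0.3) = 3297 J.
W_on_gas = −W_by = -3297 J.

W ≈ -3.30 kJ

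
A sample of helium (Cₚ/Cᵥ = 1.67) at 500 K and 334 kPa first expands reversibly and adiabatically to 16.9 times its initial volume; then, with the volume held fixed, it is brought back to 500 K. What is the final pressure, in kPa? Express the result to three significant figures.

P₃ ≈ 19.8 kPa

Adiabatic step (PV^γ = const): P₂ = 334×(1/16.9)^(1.67) = 2.973 kPa; T₂ = 500×(1/16.9)^(0.67) = 75.21 K.
Isochoric: P₃ = P₂(T₃/T₂) = 2.973 × (500/75.21) = 19.76 kPa.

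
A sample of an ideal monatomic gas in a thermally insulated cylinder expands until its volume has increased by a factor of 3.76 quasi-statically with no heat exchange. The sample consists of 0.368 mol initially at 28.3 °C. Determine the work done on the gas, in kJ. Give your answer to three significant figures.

For a reversible adiabat TV^(γ−1) is constant, so T₂ = T₁ (V₁/V₂)^(γ−1).
γ = 5/3 for a monatomic ideal gas, so γ−1 = 2/3.
T₁ = 28.3 °C = 301.4 K.
T₂ = 301.4 × (1/3.76)^(2/3) = 124.7 K.
Q = 0, so ΔU = W_on_gas = nCᵥΔT with Cᵥ = R/(γ−1) = 12.47 J/(mol·K).
ΔU = 0.368 × 12.47 × (124.7 − 301.4) = -811.3 J.

W ≈ -0.811 kJ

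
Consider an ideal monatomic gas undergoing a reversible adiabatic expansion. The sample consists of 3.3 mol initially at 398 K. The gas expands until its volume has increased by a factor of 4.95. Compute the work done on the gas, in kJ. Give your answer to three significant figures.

Adiabatic: T₁V₁^(γ−1) = T₂V₂^(γ−1) ⇒ T₂ = T₁ (V₁/V₂)^(γ−1).
γ = 5/3 for a monatomic ideal gas, so γ−1 = 2/3.
T₂ = 398 × (1/4.95)^(2/3) = 137 K.
Q = 0, so ΔU = W_on_gas = nCᵥΔT with Cᵥ = R/(γ−1) = 12.47 J/(mol·K).
ΔU = 3.3 × 12.47 × (137 − 398) = -10740 J.

W ≈ -10.7 kJ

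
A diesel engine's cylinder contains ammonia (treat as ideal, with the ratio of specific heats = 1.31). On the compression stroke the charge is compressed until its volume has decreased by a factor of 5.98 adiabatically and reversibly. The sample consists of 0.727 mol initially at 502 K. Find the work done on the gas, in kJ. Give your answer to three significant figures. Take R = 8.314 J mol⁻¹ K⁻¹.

W ≈ 7.25 kJ

For a reversible adiabat TV^(γ−1) is constant, so T₂ = T₁ (V₁/V₂)^(γ−1).
T₂ = 502 × 5.98^(0.31) = 873.9 K.
Q = 0, so ΔU = W_on_gas = nCᵥΔT with Cᵥ = R/(γ−1) = 26.82 J/(mol·K).
ΔU = 0.727 × 26.82 × (873.9 − 502) = 7252 J.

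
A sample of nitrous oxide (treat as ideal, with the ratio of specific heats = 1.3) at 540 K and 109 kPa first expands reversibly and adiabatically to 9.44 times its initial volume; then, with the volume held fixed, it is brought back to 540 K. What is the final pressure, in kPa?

Adiabatic step (PV^γ = const): P₂ = 109×(1/9.44)^(1.3) = 5.888 kPa; T₂ = 540×(1/9.44)^(0.3) = 275.4 K.
Isochoric: P₃ = P₂(T₃/T₂) = 5.888 × (540/275.4) = 11.55 kPa.

P₃ ≈ 11.5 kPa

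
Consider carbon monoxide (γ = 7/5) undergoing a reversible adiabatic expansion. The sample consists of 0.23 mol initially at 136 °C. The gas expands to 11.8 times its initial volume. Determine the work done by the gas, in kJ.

W ≈ 1.23 kJ

Adiabatic: T₁V₁^(γ−1) = T₂V₂^(γ−1) ⇒ T₂ = T₁ (V₁/V₂)^(γ−1).
T₁ = 136 °C = 409.1 K.
T₂ = 409.1 × (1/11.8)^(2/5) = 152.5 K.
Q = 0, so ΔU = W_on_gas = nCᵥΔT with Cᵥ = R/(γ−1) = 20.79 J/(mol·K).
ΔU = 0.23 × 20.79 × (152.5 − 409.1) = -1227 J.
Work done by the gas = −ΔU = 1227 J.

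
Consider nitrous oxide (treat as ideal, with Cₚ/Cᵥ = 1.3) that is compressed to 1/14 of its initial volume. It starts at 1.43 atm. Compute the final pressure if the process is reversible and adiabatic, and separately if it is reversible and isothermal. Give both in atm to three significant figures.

Isothermal: P₂ = P₁(V₁/V₂) = 1.43×14 = 20.02 atm.
Adiabatic: P₂ = P₁(V₁/V₂)^γ = 1.43×14^(1.3) = 44.19 atm.

adiabatic: 44.2 atm; isothermal: 20.0 atm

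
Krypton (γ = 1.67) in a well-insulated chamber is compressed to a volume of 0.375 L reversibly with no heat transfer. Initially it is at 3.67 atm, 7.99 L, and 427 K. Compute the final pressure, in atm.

Since PV^γ is constant along a reversible adiabat, P₂ = P₁ (V₁/V₂)^γ.
P₂ = 3.67 × (7.99/0.375)^(1.67) = 607.1 atm.

P₂ ≈ 607 atm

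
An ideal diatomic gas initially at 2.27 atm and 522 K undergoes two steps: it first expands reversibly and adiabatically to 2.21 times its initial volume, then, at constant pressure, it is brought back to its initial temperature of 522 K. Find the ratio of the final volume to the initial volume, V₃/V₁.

For a diatomic ideal gas γ = 7/5.
Adiabatic step: V₂/V₁ = 2.21; T₂ = T₁·(1/2.21)^(2/5) = 380.1 K.
Isobaric step: V₃/V₂ = T₃/T₂ = 522/380.1.
V₃/V₁ = (V₂/V₁)(V₃/V₂) = 2.21 × (522/380.1) = 3.035.

V₃/V₁ ≈ 3.03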